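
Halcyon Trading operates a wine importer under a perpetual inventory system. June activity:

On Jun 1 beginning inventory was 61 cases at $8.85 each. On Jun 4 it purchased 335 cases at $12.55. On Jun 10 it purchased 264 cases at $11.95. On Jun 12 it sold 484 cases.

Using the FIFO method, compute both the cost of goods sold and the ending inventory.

Jun 12, 484 sold [FIFO — oldest first]: 61 @ $8.85 + 335 @ $12.55 + 88 @ $11.95 = $5,795.70
Ending inventory: 176 @ $11.95 = $2,103.20
Check: goods available $7,898.90 = COGS $5,795.70 + ending $2,103.20

COGS = $5,795.70; ending inventory = $2,103.20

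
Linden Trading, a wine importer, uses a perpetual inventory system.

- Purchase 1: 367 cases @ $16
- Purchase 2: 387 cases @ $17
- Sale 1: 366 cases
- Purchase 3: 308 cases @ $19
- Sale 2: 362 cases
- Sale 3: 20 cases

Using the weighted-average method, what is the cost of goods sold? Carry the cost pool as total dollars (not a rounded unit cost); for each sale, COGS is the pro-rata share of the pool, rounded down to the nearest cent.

After Purchase 1: 367 on hand, pool $5,872.00 (≈ $16.0000 each)
After Purchase 2: 754 on hand, pool $12,451.00 (≈ $16.5133 each)
Sale 1, sell 366: 366/754 × $12,451.00 → $6,043.85
After Purchase 3: 696 on hand, pool $12,259.15 (≈ $17.6137 each)
Sale 2, sell 362: 362/696 × $12,259.15 → $6,376.16
Sale 3, sell 20: 20/334 × $5,882.99 → $352.27
Total COGS = $6,043.85 + $6,376.16 + $352.27 = $12,772.28
Ending inventory (cost pool remaining) = $5,530.72

COGS = $12,772.28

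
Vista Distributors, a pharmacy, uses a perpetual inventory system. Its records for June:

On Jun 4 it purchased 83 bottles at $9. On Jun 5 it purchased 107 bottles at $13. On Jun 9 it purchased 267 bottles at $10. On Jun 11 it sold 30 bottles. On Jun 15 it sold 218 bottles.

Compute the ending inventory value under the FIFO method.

Ending inventory = $2,090

Jun 11, 30 sold [FIFO — oldest first]: 30 @ $9 = $270
Jun 15, 218 sold [FIFO — oldest first]: 53 @ $9 + 107 @ $13 + 58 @ $10 = $2,448
Total COGS = $270 + $2,448 = $2,718
Ending inventory: 209 @ $10 = $2,090
Check: goods available $4,808 = COGS $2,718 + ending $2,090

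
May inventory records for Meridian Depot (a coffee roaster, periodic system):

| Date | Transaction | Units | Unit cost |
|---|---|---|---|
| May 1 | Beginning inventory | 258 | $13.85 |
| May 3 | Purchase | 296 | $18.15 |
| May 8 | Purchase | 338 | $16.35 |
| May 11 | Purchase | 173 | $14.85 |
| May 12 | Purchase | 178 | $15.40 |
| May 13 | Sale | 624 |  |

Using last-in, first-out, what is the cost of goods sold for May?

May 13, 624 sold [LIFO — newest first]: 178 @ $15.40 + 173 @ $14.85 + 273 @ $16.35 = $9,773.80
Ending inventory: 258 @ $13.85 + 296 @ $18.15 + 65 @ $16.35 = $10,008.45

COGS = $9,773.80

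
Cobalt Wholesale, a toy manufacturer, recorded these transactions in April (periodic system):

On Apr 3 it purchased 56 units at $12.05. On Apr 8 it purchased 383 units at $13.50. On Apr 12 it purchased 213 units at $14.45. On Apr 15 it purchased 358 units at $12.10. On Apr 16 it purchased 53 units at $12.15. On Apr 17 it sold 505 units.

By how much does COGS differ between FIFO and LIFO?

FIFO COGS: 56 @ $12.05 + 383 @ $13.50 + 66 @ $14.45 = $6,799.00
LIFO COGS: 53 @ $12.15 + 358 @ $12.10 + 94 @ $14.45 = $6,334.05
Difference = |$6,799.00 − $6,334.05| = $464.95

$464.95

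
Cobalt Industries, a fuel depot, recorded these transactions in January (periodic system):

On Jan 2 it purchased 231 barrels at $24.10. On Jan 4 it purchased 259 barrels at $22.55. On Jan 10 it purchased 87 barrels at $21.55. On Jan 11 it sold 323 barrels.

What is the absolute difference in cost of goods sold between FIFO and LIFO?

$445.05

FIFO COGS: 231 @ $24.10 + 92 @ $22.55 = $7,641.70
LIFO COGS: 87 @ $21.55 + 236 @ $22.55 = $7,196.65
Difference = |$7,641.70 − $7,196.65| = $445.05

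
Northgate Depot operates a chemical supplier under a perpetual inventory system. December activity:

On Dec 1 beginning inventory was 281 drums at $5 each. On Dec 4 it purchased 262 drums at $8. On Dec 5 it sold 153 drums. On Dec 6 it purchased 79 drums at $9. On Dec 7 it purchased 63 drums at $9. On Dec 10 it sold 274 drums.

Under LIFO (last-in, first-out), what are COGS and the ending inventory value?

COGS = $3,489; ending inventory = $1,290

Dec 5, 153 sold [LIFO — newest first]: 153 @ $8 = $1,224
Dec 10, 274 sold [LIFO — newest first]: 63 @ $9 + 79 @ $9 + 109 @ $8 + 23 @ $5 = $2,265
Total COGS = $1,224 + $2,265 = $3,489
Ending inventory: 258 @ $5 = $1,290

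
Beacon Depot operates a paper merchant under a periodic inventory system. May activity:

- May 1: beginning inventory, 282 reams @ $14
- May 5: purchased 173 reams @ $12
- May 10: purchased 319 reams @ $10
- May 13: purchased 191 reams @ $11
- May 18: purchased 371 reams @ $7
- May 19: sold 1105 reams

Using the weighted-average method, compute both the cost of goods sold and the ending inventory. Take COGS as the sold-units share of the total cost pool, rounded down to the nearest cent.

May 19, sell 1105: 1105/1336 × $13,912.00 → $11,506.55
Ending inventory (cost pool remaining) = $2,405.45

COGS = $11,506.55; ending inventory = $2,405.45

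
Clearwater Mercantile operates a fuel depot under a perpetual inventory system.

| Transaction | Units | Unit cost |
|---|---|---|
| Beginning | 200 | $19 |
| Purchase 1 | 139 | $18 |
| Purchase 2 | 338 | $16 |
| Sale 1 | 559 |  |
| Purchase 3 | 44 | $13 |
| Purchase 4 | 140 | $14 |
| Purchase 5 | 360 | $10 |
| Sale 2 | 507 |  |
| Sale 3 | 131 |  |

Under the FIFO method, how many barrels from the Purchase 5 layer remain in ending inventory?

Sale 1 (559) [FIFO — oldest first]: 200 @ $19 + 139 @ $18 + 220 @ $16 = $9,822
Sale 2 (507) [FIFO — oldest first]: 118 @ $16 + 44 @ $13 + 140 @ $14 + 205 @ $10 = $6,470
Sale 3 (131) [FIFO — oldest first]: 131 @ $10 = $1,310
Total COGS = $9,822 + $6,470 + $1,310 = $17,602
Ending inventory: 24 @ $10 = $240
Check: goods available $17,842 = COGS $17,602 + ending $240

24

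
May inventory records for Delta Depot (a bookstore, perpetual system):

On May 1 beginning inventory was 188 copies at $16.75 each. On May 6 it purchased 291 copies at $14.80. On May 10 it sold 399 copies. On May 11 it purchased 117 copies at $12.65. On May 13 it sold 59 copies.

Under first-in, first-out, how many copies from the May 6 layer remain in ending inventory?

May 10, 399 sold [FIFO — oldest first]: 188 @ $16.75 + 211 @ $14.80 = $6,271.80
May 13, 59 sold [FIFO — oldest first]: 59 @ $14.80 = $873.20
Total COGS = $6,271.80 + $873.20 = $7,145.00
Ending inventory: 21 @ $14.80 + 117 @ $12.65 = $1,790.85

21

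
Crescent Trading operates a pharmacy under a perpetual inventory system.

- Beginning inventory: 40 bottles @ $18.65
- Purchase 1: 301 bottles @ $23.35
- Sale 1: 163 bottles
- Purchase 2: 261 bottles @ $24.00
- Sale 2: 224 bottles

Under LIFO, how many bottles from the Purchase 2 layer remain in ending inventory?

Sale 1 (163) [LIFO — newest first]: 163 @ $23.35 = $3,806.05
Sale 2 (224) [LIFO — newest first]: 224 @ $24.00 = $5,376.00
Total COGS = $3,806.05 + $5,376.00 = $9,182.05
Ending inventory: 40 @ $18.65 + 138 @ $23.35 + 37 @ $24.00 = $4,856.30

37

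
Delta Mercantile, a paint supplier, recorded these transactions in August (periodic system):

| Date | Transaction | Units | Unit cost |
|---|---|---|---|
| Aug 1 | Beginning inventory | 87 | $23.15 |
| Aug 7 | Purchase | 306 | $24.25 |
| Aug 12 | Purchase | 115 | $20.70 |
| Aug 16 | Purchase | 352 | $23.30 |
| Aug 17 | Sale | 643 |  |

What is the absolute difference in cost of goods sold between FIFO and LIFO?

FIFO COGS: 87 @ $23.15 + 306 @ $24.25 + 115 @ $20.70 + 135 @ $23.30 = $14,960.55
LIFO COGS: 352 @ $23.30 + 115 @ $20.70 + 176 @ $24.25 = $14,850.10
Difference = |$14,960.55 − $14,850.10| = $110.45

$110.45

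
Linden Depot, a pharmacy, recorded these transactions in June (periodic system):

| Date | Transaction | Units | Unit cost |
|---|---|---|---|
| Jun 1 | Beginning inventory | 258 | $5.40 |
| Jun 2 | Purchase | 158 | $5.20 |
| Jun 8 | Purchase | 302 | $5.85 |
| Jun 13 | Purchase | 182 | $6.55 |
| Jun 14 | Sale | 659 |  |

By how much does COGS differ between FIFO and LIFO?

FIFO COGS: 258 @ $5.40 + 158 @ $5.20 + 243 @ $5.85 = $3,636.35
LIFO COGS: 182 @ $6.55 + 302 @ $5.85 + 158 @ $5.20 + 17 @ $5.40 = $3,872.20
Difference = |$3,636.35 − $3,872.20| = $235.85

$235.85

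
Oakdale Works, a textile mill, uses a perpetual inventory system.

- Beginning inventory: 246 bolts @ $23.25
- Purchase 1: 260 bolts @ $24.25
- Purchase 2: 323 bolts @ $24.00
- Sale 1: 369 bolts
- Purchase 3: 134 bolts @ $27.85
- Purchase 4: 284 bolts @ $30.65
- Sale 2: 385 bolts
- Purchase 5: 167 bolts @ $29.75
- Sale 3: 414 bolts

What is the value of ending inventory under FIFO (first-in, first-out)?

Sale 1 (369) [FIFO — oldest first]: 246 @ $23.25 + 123 @ $24.25 = $8,702.25
Sale 2 (385) [FIFO — oldest first]: 137 @ $24.25 + 248 @ $24.00 = $9,274.25
Sale 3 (414) [FIFO — oldest first]: 75 @ $24.00 + 134 @ $27.85 + 205 @ $30.65 = $11,815.15
Total COGS = $8,702.25 + $9,274.25 + $11,815.15 = $29,791.65
Ending inventory: 79 @ $30.65 + 167 @ $29.75 = $7,389.60
Check: goods available $37,181.25 = COGS $29,791.65 + ending $7,389.60

Ending inventory = $7,389.60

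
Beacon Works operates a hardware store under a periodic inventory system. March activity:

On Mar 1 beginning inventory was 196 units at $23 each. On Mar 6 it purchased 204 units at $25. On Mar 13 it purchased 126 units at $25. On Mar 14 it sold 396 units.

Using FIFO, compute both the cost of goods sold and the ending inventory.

Mar 14, 396 sold [FIFO — oldest first]: 196 @ $23 + 200 @ $25 = $9,508
Ending inventory: 4 @ $25 + 126 @ $25 = $3,250
Check: goods available $12,758 = COGS $9,508 + ending $3,250

COGS = $9,508; ending inventory = $3,250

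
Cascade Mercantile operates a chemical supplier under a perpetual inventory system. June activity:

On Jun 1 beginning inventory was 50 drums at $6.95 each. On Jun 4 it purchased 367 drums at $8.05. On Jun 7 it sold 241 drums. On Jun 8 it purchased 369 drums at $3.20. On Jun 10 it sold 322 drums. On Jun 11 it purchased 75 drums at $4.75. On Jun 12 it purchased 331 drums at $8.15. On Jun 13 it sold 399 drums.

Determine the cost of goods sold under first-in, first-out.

Jun 7, 241 sold [FIFO — oldest first]: 50 @ $6.95 + 191 @ $8.05 = $1,885.05
Jun 10, 322 sold [FIFO — oldest first]: 176 @ $8.05 + 146 @ $3.20 = $1,884.00
Jun 13, 399 sold [FIFO — oldest first]: 223 @ $3.20 + 75 @ $4.75 + 101 @ $8.15 = $1,893.00
Total COGS = $1,885.05 + $1,884.00 + $1,893.00 = $5,662.05
Ending inventory: 230 @ $8.15 = $1,874.50

COGS = $5,662.05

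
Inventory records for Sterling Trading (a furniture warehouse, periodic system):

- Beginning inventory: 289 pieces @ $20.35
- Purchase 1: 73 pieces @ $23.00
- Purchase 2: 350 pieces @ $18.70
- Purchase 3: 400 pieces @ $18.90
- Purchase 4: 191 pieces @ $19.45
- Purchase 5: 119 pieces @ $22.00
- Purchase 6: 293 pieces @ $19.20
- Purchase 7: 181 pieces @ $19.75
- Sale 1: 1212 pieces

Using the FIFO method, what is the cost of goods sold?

Sale 1 (1212) [FIFO — oldest first]: 289 @ $20.35 + 73 @ $23.00 + 350 @ $18.70 + 400 @ $18.90 + 100 @ $19.45 = $23,610.15
Ending inventory: 91 @ $19.45 + 119 @ $22.00 + 293 @ $19.20 + 181 @ $19.75 = $13,588.30
Check: goods available $37,198.45 = COGS $23,610.15 + ending $13,588.30

COGS = $23,610.15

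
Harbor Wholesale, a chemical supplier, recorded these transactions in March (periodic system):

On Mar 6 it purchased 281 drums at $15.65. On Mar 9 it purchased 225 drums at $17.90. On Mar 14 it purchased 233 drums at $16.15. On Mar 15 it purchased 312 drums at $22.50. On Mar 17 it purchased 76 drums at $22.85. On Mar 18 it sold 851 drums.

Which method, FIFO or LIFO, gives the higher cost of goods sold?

LIFO

FIFO COGS: 281 @ $15.65 + 225 @ $17.90 + 233 @ $16.15 + 112 @ $22.50 = $14,708.10
LIFO COGS: 76 @ $22.85 + 312 @ $22.50 + 233 @ $16.15 + 225 @ $17.90 + 5 @ $15.65 = $16,625.30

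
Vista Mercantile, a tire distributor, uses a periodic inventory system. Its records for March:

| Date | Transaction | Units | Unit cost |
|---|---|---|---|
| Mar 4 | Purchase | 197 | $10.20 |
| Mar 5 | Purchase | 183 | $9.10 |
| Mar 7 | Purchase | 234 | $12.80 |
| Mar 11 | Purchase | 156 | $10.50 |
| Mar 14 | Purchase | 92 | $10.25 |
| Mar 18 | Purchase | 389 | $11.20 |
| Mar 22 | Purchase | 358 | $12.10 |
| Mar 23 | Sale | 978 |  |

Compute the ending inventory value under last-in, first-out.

Mar 23, 978 sold [LIFO — newest first]: 358 @ $12.10 + 389 @ $11.20 + 92 @ $10.25 + 139 @ $10.50 = $11,091.10
Ending inventory: 197 @ $10.20 + 183 @ $9.10 + 234 @ $12.80 + 17 @ $10.50 = $6,848.40

Ending inventory = $6,848.40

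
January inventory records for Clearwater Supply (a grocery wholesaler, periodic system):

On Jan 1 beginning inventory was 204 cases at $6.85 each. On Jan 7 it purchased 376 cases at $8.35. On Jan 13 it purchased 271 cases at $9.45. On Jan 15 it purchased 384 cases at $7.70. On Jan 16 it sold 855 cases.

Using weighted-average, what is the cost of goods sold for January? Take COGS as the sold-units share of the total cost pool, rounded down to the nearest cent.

COGS = $6,960.98

Jan 16, sell 855: 855/1235 × $10,054.75 → $6,960.98
Ending inventory (cost pool remaining) = $3,093.77
Check: goods available $10,054.75 = COGS $6,960.98 + ending $3,093.77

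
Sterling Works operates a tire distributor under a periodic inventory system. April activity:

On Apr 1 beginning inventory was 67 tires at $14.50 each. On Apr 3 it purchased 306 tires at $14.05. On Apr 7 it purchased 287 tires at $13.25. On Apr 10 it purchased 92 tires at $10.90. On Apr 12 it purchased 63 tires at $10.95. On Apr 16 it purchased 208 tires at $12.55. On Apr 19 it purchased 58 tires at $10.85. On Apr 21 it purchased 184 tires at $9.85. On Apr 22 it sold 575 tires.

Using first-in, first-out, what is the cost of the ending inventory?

Apr 22, 575 sold [FIFO — oldest first]: 67 @ $14.50 + 306 @ $14.05 + 202 @ $13.25 = $7,947.30
Ending inventory: 85 @ $13.25 + 92 @ $10.90 + 63 @ $10.95 + 208 @ $12.55 + 58 @ $10.85 + 184 @ $9.85 = $7,871.00
Check: goods available $15,818.30 = COGS $7,947.30 + ending $7,871.00

Ending inventory = $7,871.00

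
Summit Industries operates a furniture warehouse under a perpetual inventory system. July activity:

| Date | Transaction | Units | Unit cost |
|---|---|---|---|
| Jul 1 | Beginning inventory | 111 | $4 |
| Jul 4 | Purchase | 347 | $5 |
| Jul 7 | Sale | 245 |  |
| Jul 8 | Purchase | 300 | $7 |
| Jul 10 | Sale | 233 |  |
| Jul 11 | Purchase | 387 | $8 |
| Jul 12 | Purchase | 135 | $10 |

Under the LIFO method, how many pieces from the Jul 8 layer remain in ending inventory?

Jul 7, 245 sold [LIFO — newest first]: 245 @ $5 = $1,225
Jul 10, 233 sold [LIFO — newest first]: 233 @ $7 = $1,631
Total COGS = $1,225 + $1,631 = $2,856
Ending inventory: 111 @ $4 + 102 @ $5 + 67 @ $7 + 387 @ $8 + 135 @ $10 = $5,869

67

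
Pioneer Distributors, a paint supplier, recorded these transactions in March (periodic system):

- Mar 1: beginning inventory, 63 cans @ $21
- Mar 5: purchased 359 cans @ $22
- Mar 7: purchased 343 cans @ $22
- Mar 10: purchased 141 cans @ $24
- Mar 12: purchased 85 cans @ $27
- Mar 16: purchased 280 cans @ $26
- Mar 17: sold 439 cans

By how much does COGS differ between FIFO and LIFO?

FIFO COGS: 63 @ $21 + 359 @ $22 + 17 @ $22 = $9,595
LIFO COGS: 280 @ $26 + 85 @ $27 + 74 @ $24 = $11,351
Difference = |$9,595 − $11,351| = $1,756

$1,756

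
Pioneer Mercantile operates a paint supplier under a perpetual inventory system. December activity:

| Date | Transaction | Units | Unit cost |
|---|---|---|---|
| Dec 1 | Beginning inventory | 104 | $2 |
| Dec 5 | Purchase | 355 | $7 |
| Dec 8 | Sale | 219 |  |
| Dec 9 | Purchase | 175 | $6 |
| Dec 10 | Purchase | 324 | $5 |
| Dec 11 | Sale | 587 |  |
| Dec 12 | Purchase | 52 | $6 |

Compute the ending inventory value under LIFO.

Dec 8, 219 sold [LIFO — newest first]: 219 @ $7 = $1,533
Dec 11, 587 sold [LIFO — newest first]: 324 @ $5 + 175 @ $6 + 88 @ $7 = $3,286
Total COGS = $1,533 + $3,286 = $4,819
Ending inventory: 104 @ $2 + 48 @ $7 + 52 @ $6 = $856
Check: goods available $5,675 = COGS $4,819 + ending $856

Ending inventory = $856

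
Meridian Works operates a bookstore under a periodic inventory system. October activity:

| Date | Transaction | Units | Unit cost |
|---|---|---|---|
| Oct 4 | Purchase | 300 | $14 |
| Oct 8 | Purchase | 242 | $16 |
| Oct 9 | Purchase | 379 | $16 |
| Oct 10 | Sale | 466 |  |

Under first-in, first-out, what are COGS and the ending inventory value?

Oct 10, 466 sold [FIFO — oldest first]: 300 @ $14 + 166 @ $16 = $6,856
Ending inventory: 76 @ $16 + 379 @ $16 = $7,280

COGS = $6,856; ending inventory = $7,280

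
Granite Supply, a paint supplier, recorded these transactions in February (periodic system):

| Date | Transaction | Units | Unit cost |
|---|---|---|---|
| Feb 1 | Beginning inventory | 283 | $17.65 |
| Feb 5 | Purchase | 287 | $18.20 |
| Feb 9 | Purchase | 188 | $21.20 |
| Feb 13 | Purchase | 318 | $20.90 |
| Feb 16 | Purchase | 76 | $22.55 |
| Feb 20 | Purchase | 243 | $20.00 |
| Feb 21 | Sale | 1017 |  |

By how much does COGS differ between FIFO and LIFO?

FIFO COGS: 283 @ $17.65 + 287 @ $18.20 + 188 @ $21.20 + 259 @ $20.90 = $19,617.05
LIFO COGS: 243 @ $20.00 + 76 @ $22.55 + 318 @ $20.90 + 188 @ $21.20 + 192 @ $18.20 = $20,700.00
Difference = |$19,617.05 − $20,700.00| = $1,082.95

$1,082.95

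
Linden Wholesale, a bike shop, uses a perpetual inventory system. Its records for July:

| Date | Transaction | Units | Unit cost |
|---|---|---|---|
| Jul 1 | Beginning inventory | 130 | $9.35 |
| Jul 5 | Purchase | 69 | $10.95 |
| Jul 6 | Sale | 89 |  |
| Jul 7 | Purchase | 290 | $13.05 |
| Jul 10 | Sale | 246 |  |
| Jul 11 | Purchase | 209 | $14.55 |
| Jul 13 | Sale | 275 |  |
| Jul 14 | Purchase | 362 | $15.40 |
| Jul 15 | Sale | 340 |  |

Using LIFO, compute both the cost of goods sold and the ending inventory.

COGS = $13,209.70; ending inventory = $1,161.60

Jul 6, 89 sold [LIFO — newest first]: 69 @ $10.95 + 20 @ $9.35 = $942.55
Jul 10, 246 sold [LIFO — newest first]: 246 @ $13.05 = $3,210.30
Jul 13, 275 sold [LIFO — newest first]: 209 @ $14.55 + 44 @ $13.05 + 22 @ $9.35 = $3,820.85
Jul 15, 340 sold [LIFO — newest first]: 340 @ $15.40 = $5,236.00
Total COGS = $942.55 + $3,210.30 + $3,820.85 + $5,236.00 = $13,209.70
Ending inventory: 88 @ $9.35 + 22 @ $15.40 = $1,161.60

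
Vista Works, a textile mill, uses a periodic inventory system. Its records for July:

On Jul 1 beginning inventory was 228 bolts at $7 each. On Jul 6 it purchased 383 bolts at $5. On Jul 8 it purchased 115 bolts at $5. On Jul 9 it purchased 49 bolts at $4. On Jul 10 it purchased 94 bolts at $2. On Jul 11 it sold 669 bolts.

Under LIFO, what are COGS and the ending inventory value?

Jul 11, 669 sold [LIFO — newest first]: 94 @ $2 + 49 @ $4 + 115 @ $5 + 383 @ $5 + 28 @ $7 = $3,070
Ending inventory: 200 @ $7 = $1,400

COGS = $3,070; ending inventory = $1,400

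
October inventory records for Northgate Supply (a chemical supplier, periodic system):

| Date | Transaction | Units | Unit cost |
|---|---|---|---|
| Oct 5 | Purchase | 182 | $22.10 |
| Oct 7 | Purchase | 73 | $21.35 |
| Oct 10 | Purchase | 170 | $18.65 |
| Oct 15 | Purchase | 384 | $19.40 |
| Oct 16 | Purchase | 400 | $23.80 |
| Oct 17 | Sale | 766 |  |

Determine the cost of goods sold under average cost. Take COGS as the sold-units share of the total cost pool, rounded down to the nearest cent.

Oct 17, sell 766: 766/1209 × $25,720.85 → $16,296.25
Ending inventory (cost pool remaining) = $9,424.60

COGS = $16,296.25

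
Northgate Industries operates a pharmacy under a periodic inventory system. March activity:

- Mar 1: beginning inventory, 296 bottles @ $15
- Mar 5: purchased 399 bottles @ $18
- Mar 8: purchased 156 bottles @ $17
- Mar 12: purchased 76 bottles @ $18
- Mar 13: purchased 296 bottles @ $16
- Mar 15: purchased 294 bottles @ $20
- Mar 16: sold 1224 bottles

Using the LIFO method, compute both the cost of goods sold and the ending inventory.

Mar 16, 1224 sold [LIFO — newest first]: 294 @ $20 + 296 @ $16 + 76 @ $18 + 156 @ $17 + 399 @ $18 + 3 @ $15 = $21,863
Ending inventory: 293 @ $15 = $4,395

COGS = $21,863; ending inventory = $4,395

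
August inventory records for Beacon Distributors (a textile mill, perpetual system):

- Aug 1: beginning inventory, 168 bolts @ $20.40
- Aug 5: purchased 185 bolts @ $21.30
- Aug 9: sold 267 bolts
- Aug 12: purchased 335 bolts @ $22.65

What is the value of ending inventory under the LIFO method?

Aug 9, 267 sold [LIFO — newest first]: 185 @ $21.30 + 82 @ $20.40 = $5,613.30
Ending inventory: 86 @ $20.40 + 335 @ $22.65 = $9,342.15
Check: goods available $14,955.45 = COGS $5,613.30 + ending $9,342.15

Ending inventory = $9,342.15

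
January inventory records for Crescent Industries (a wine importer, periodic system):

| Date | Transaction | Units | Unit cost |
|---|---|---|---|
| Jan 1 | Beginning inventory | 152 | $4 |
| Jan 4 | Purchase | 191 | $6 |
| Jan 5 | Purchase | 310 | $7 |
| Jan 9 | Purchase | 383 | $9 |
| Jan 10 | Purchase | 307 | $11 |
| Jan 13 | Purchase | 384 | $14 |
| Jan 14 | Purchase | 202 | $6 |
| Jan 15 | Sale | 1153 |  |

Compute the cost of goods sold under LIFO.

Jan 15, 1153 sold [LIFO — newest first]: 202 @ $6 + 384 @ $14 + 307 @ $11 + 260 @ $9 = $12,305
Ending inventory: 152 @ $4 + 191 @ $6 + 310 @ $7 + 123 @ $9 = $5,031

COGS = $12,305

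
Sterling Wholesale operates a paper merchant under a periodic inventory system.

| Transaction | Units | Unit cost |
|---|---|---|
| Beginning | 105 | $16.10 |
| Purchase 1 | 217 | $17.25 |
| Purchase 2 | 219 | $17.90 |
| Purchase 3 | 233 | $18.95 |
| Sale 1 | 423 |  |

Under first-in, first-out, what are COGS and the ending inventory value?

COGS = $7,241.65; ending inventory = $6,527.55

Sale 1 (423) [FIFO — oldest first]: 105 @ $16.10 + 217 @ $17.25 + 101 @ $17.90 = $7,241.65
Ending inventory: 118 @ $17.90 + 233 @ $18.95 = $6,527.55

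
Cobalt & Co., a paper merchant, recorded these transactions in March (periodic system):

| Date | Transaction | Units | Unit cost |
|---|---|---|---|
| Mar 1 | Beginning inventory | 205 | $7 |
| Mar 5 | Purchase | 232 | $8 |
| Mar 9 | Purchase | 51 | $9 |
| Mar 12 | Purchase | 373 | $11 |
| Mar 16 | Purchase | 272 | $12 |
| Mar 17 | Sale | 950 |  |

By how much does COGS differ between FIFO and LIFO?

$915

FIFO COGS: 205 @ $7 + 232 @ $8 + 51 @ $9 + 373 @ $11 + 89 @ $12 = $8,921
LIFO COGS: 272 @ $12 + 373 @ $11 + 51 @ $9 + 232 @ $8 + 22 @ $7 = $9,836
Difference = |$8,921 − $9,836| = $915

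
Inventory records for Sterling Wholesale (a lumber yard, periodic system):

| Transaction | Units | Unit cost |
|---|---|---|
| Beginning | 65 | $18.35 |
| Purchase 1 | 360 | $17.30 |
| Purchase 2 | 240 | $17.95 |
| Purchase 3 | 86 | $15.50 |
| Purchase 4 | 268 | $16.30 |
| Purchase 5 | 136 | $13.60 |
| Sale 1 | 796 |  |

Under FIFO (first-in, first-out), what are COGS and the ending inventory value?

Sale 1 (796) [FIFO — oldest first]: 65 @ $18.35 + 360 @ $17.30 + 240 @ $17.95 + 86 @ $15.50 + 45 @ $16.30 = $13,795.25
Ending inventory: 223 @ $16.30 + 136 @ $13.60 = $5,484.50
Check: goods available $19,279.75 = COGS $13,795.25 + ending $5,484.50

COGS = $13,795.25; ending inventory = $5,484.50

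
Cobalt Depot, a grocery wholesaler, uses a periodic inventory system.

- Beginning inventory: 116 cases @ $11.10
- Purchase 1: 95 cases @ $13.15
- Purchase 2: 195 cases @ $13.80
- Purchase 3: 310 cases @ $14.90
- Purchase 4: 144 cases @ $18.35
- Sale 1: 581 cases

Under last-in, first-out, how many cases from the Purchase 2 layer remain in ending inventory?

Sale 1 (581) [LIFO — newest first]: 144 @ $18.35 + 310 @ $14.90 + 127 @ $13.80 = $9,014.00
Ending inventory: 116 @ $11.10 + 95 @ $13.15 + 68 @ $13.80 = $3,475.25

68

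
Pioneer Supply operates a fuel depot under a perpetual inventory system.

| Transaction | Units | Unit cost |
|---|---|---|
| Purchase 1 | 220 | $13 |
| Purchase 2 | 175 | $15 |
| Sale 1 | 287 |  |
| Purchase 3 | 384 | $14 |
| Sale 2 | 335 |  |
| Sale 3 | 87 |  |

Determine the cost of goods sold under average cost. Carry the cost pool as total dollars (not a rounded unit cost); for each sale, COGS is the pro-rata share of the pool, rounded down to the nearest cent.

After Purchase 1: 220 on hand, pool $2,860.00 (≈ $13.0000 each)
After Purchase 2: 395 on hand, pool $5,485.00 (≈ $13.8861 each)
Sale 1, sell 287: 287/395 × $5,485.00 → $3,985.30
After Purchase 3: 492 on hand, pool $6,875.70 (≈ $13.9750 each)
Sale 2, sell 335: 335/492 × $6,875.70 → $4,681.62
Sale 3, sell 87: 87/157 × $2,194.08 → $1,215.82
Total COGS = $3,985.30 + $4,681.62 + $1,215.82 = $9,882.74
Ending inventory (cost pool remaining) = $978.26

COGS = $9,882.74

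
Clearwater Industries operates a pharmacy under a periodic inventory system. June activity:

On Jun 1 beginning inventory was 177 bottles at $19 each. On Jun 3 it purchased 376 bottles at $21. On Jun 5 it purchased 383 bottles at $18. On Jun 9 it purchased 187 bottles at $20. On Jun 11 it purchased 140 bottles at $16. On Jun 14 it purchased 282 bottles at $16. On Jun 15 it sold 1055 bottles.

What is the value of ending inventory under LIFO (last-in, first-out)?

Jun 15, 1055 sold [LIFO — newest first]: 282 @ $16 + 140 @ $16 + 187 @ $20 + 383 @ $18 + 63 @ $21 = $18,709
Ending inventory: 177 @ $19 + 313 @ $21 = $9,936

Ending inventory = $9,936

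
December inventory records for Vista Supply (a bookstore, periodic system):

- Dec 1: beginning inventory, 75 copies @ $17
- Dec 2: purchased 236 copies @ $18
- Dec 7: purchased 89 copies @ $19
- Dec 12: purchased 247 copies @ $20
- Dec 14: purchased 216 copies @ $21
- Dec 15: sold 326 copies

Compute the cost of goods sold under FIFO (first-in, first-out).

Dec 15, 326 sold [FIFO — oldest first]: 75 @ $17 + 236 @ $18 + 15 @ $19 = $5,808
Ending inventory: 74 @ $19 + 247 @ $20 + 216 @ $21 = $10,882
Check: goods available $16,690 = COGS $5,808 + ending $10,882

COGS = $5,808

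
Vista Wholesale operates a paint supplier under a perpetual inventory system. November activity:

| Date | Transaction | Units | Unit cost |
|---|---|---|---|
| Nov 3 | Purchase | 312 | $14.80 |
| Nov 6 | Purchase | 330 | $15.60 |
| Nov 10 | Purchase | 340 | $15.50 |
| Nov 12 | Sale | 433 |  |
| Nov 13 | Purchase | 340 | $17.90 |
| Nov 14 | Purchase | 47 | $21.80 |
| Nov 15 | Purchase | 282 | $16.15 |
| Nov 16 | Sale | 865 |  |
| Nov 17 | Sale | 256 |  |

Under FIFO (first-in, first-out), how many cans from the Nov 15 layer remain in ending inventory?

Nov 12, 433 sold [FIFO — oldest first]: 312 @ $14.80 + 121 @ $15.60 = $6,505.20
Nov 16, 865 sold [FIFO — oldest first]: 209 @ $15.60 + 340 @ $15.50 + 316 @ $17.90 = $14,186.80
Nov 17, 256 sold [FIFO — oldest first]: 24 @ $17.90 + 47 @ $21.80 + 185 @ $16.15 = $4,441.95
Total COGS = $6,505.20 + $14,186.80 + $4,441.95 = $25,133.95
Ending inventory: 97 @ $16.15 = $1,566.55
Check: goods available $26,700.50 = COGS $25,133.95 + ending $1,566.55

97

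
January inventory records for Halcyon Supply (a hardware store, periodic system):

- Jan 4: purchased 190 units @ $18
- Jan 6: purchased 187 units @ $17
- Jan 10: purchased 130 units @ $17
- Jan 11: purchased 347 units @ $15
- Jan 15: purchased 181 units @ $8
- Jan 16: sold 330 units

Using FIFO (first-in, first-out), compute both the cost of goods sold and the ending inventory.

Jan 16, 330 sold [FIFO — oldest first]: 190 @ $18 + 140 @ $17 = $5,800
Ending inventory: 47 @ $17 + 130 @ $17 + 347 @ $15 + 181 @ $8 = $9,662

COGS = $5,800; ending inventory = $9,662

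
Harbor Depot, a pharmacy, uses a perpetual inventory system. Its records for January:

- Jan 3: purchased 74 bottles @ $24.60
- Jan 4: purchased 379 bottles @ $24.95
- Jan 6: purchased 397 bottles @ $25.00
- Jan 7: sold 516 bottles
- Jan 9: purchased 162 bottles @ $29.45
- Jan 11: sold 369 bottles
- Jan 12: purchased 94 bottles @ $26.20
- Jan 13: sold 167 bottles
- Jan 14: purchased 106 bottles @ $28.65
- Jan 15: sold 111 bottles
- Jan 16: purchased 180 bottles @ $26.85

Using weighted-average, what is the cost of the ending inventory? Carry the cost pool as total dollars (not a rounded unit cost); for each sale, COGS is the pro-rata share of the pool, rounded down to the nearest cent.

Ending inventory = $6,198.38

After Jan 3: 74 on hand, pool $1,820.40 (≈ $24.6000 each)
After Jan 4: 453 on hand, pool $11,276.45 (≈ $24.8928 each)
After Jan 6: 850 on hand, pool $21,201.45 (≈ $24.9429 each)
Jan 7, sell 516: 516/850 × $21,201.45 → $12,870.52
After Jan 9: 496 on hand, pool $13,101.83 (≈ $26.4150 each)
Jan 11, sell 369: 369/496 × $13,101.83 → $9,747.12
After Jan 12: 221 on hand, pool $5,817.51 (≈ $26.3236 each)
Jan 13, sell 167: 167/221 × $5,817.51 → $4,396.03
After Jan 14: 160 on hand, pool $4,458.38 (≈ $27.8649 each)
Jan 15, sell 111: 111/160 × $4,458.38 → $3,093.00
After Jan 16: 229 on hand, pool $6,198.38 (≈ $27.0672 each)
Total COGS = $12,870.52 + $9,747.12 + $4,396.03 + $3,093.00 = $30,106.67
Ending inventory (cost pool remaining) = $6,198.38
Check: goods available $36,305.05 = COGS $30,106.67 + ending $6,198.38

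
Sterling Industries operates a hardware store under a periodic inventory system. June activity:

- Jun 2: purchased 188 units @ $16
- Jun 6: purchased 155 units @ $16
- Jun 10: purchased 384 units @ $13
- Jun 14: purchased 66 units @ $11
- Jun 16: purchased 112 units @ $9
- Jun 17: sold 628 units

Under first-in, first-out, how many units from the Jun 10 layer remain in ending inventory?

Jun 17, 628 sold [FIFO — oldest first]: 188 @ $16 + 155 @ $16 + 285 @ $13 = $9,193
Ending inventory: 99 @ $13 + 66 @ $11 + 112 @ $9 = $3,021
Check: goods available $12,214 = COGS $9,193 + ending $3,021

99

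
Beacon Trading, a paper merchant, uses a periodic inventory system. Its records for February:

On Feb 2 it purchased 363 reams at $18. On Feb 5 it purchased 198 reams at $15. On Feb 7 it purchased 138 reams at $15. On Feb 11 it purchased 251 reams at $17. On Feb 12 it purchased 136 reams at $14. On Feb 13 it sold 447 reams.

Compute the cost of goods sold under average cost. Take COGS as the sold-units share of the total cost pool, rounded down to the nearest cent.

Feb 13, sell 447: 447/1086 × $17,745.00 → $7,303.88
Ending inventory (cost pool remaining) = $10,441.12

COGS = $7,303.88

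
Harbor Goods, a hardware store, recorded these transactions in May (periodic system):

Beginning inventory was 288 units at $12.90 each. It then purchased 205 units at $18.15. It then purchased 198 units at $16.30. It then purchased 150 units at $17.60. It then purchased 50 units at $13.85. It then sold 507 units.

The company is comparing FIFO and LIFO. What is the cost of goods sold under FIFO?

COGS = $7,664.15

FIFO COGS: 288 @ $12.90 + 205 @ $18.15 + 14 @ $16.30 = $7,664.15
LIFO COGS: 50 @ $13.85 + 150 @ $17.60 + 198 @ $16.30 + 109 @ $18.15 = $8,538.25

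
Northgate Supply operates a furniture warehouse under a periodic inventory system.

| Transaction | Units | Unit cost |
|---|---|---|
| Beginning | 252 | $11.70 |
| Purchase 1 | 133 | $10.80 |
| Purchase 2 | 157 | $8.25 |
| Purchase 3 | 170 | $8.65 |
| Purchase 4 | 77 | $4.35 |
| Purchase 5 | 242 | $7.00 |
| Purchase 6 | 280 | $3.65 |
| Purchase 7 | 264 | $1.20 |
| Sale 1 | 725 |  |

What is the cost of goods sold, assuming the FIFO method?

Sale 1 (725) [FIFO — oldest first]: 252 @ $11.70 + 133 @ $10.80 + 157 @ $8.25 + 170 @ $8.65 + 13 @ $4.35 = $7,207.10
Ending inventory: 64 @ $4.35 + 242 @ $7.00 + 280 @ $3.65 + 264 @ $1.20 = $3,311.20

COGS = $7,207.10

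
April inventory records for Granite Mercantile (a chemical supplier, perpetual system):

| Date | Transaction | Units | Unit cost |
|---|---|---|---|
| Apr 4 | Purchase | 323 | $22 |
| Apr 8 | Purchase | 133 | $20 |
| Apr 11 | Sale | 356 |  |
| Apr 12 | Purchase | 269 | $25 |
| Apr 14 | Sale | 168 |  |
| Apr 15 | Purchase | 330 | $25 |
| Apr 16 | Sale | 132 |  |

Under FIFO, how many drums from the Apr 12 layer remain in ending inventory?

Apr 11, 356 sold [FIFO — oldest first]: 323 @ $22 + 33 @ $20 = $7,766
Apr 14, 168 sold [FIFO — oldest first]: 100 @ $20 + 68 @ $25 = $3,700
Apr 16, 132 sold [FIFO — oldest first]: 132 @ $25 = $3,300
Total COGS = $7,766 + $3,700 + $3,300 = $14,766
Ending inventory: 69 @ $25 + 330 @ $25 = $9,975

69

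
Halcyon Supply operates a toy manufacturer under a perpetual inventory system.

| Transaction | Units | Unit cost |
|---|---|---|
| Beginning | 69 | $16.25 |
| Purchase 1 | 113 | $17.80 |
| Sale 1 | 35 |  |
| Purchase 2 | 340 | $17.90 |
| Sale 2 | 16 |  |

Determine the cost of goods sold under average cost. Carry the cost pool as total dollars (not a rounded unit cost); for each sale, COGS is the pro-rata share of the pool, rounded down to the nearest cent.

COGS = $885.50

After Beginning: 69 on hand, pool $1,121.25 (≈ $16.2500 each)
After Purchase 1: 182 on hand, pool $3,132.65 (≈ $17.2124 each)
Sale 1, sell 35: 35/182 × $3,132.65 → $602.43
After Purchase 2: 487 on hand, pool $8,616.22 (≈ $17.6924 each)
Sale 2, sell 16: 16/487 × $8,616.22 → $283.07
Total COGS = $602.43 + $283.07 = $885.50
Ending inventory (cost pool remaining) = $8,333.15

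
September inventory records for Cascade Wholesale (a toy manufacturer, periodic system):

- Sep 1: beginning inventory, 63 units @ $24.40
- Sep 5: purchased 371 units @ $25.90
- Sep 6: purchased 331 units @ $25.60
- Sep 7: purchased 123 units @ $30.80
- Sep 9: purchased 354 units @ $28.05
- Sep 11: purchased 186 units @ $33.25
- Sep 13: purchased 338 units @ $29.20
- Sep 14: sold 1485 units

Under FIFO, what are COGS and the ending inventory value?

Sep 14, 1485 sold [FIFO — oldest first]: 63 @ $24.40 + 371 @ $25.90 + 331 @ $25.60 + 123 @ $30.80 + 354 @ $28.05 + 186 @ $33.25 + 57 @ $29.20 = $41,186.70
Ending inventory: 281 @ $29.20 = $8,205.20

COGS = $41,186.70; ending inventory = $8,205.20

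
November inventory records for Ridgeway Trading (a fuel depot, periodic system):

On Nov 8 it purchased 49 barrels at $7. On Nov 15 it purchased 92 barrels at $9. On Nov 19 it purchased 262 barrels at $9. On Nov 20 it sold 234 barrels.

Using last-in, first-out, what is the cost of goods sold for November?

Nov 20, 234 sold [LIFO — newest first]: 234 @ $9 = $2,106
Ending inventory: 49 @ $7 + 92 @ $9 + 28 @ $9 = $1,423

COGS = $2,106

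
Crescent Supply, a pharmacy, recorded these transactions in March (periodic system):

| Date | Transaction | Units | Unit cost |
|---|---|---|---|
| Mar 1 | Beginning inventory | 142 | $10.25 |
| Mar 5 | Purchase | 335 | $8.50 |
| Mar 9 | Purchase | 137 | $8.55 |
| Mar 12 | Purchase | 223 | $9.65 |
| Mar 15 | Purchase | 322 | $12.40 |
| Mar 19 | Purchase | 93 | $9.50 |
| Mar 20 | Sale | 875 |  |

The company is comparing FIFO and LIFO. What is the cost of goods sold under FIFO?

COGS = $8,097.50

FIFO COGS: 142 @ $10.25 + 335 @ $8.50 + 137 @ $8.55 + 223 @ $9.65 + 38 @ $12.40 = $8,097.50
LIFO COGS: 93 @ $9.50 + 322 @ $12.40 + 223 @ $9.65 + 137 @ $8.55 + 100 @ $8.50 = $9,049.60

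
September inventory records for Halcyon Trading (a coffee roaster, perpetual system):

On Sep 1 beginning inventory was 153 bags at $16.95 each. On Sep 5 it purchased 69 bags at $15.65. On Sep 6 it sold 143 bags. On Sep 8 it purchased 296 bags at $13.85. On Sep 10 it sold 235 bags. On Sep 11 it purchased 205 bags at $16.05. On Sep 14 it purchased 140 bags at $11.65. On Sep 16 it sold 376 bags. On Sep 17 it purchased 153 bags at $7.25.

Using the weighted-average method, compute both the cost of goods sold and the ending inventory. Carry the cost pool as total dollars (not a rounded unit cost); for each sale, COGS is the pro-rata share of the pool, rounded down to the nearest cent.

COGS = $11,134.39; ending inventory = $2,668.91

After Sep 1: 153 on hand, pool $2,593.35 (≈ $16.9500 each)
After Sep 5: 222 on hand, pool $3,673.20 (≈ $16.5459 each)
Sep 6, sell 143: 143/222 × $3,673.20 → $2,366.07
After Sep 8: 375 on hand, pool $5,406.73 (≈ $14.4179 each)
Sep 10, sell 235: 235/375 × $5,406.73 → $3,388.21
After Sep 11: 345 on hand, pool $5,308.77 (≈ $15.3877 each)
After Sep 14: 485 on hand, pool $6,939.77 (≈ $14.3088 each)
Sep 16, sell 376: 376/485 × $6,939.77 → $5,380.11
After Sep 17: 262 on hand, pool $2,668.91 (≈ $10.1867 each)
Total COGS = $2,366.07 + $3,388.21 + $5,380.11 = $11,134.39
Ending inventory (cost pool remaining) = $2,668.91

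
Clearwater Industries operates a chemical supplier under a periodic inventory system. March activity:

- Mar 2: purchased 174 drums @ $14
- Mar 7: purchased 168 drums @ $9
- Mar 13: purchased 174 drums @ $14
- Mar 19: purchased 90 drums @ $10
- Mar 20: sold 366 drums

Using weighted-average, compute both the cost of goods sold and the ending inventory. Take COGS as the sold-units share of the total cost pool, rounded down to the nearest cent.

Mar 20, sell 366: 366/606 × $7,284.00 → $4,399.24
Ending inventory (cost pool remaining) = $2,884.76

COGS = $4,399.24; ending inventory = $2,884.76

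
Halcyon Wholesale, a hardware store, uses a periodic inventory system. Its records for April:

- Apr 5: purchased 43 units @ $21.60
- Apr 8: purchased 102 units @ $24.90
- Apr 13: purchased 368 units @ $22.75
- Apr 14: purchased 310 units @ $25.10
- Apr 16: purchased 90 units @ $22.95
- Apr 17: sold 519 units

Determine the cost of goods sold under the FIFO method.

Apr 17, 519 sold [FIFO — oldest first]: 43 @ $21.60 + 102 @ $24.90 + 368 @ $22.75 + 6 @ $25.10 = $11,991.20
Ending inventory: 304 @ $25.10 + 90 @ $22.95 = $9,695.90

COGS = $11,991.20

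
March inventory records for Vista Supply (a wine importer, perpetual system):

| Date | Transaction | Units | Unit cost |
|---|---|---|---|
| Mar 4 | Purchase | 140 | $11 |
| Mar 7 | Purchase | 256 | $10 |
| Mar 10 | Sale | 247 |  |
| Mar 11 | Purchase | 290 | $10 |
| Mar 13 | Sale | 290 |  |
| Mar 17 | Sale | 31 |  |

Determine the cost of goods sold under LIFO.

Mar 10, 247 sold [LIFO — newest first]: 247 @ $10 = $2,470
Mar 13, 290 sold [LIFO — newest first]: 290 @ $10 = $2,900
Mar 17, 31 sold [LIFO — newest first]: 9 @ $10 + 22 @ $11 = $332
Total COGS = $2,470 + $2,900 + $332 = $5,702
Ending inventory: 118 @ $11 = $1,298

COGS = $5,702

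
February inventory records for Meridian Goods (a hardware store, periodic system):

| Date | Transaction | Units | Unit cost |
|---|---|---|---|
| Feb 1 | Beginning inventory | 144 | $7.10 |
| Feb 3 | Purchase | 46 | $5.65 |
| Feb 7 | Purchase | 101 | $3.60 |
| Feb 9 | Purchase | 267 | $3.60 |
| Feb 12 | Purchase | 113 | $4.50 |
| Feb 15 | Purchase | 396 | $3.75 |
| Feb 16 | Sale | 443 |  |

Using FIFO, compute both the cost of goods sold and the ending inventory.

COGS = $2,193.10; ending inventory = $2,407.50

Feb 16, 443 sold [FIFO — oldest first]: 144 @ $7.10 + 46 @ $5.65 + 101 @ $3.60 + 152 @ $3.60 = $2,193.10
Ending inventory: 115 @ $3.60 + 113 @ $4.50 + 396 @ $3.75 = $2,407.50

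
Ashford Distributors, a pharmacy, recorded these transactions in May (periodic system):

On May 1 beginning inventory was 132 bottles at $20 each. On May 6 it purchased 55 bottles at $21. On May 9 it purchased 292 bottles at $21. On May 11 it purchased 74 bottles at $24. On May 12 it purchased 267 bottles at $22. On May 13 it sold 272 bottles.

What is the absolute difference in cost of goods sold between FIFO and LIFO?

$414

FIFO COGS: 132 @ $20 + 55 @ $21 + 85 @ $21 = $5,580
LIFO COGS: 267 @ $22 + 5 @ $24 = $5,994
Difference = |$5,580 − $5,994| = $414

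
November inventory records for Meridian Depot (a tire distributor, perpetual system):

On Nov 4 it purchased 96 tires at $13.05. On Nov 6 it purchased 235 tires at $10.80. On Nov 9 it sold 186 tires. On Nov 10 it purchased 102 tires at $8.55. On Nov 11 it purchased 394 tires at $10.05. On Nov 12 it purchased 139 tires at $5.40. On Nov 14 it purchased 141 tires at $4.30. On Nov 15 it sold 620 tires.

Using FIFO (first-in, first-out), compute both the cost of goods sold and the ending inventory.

COGS = $8,411.55; ending inventory = $1,567.95

Nov 9, 186 sold [FIFO — oldest first]: 96 @ $13.05 + 90 @ $10.80 = $2,224.80
Nov 15, 620 sold [FIFO — oldest first]: 145 @ $10.80 + 102 @ $8.55 + 373 @ $10.05 = $6,186.75
Total COGS = $2,224.80 + $6,186.75 = $8,411.55
Ending inventory: 21 @ $10.05 + 139 @ $5.40 + 141 @ $4.30 = $1,567.95
Check: goods available $9,979.50 = COGS $8,411.55 + ending $1,567.95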